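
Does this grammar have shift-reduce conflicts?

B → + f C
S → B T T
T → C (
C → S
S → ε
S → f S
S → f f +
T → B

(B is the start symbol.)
A shift-reduce conflict occurs when an LR(0) state has both:
  - a complete (reduce) item [A → α .] (dot at the end), and
  - a shift item [B → β . c γ] (dot before a terminal).

Augment with B' → B and build the canonical LR(0) collection (I0 = CLOSURE({[B' → . B]}), then GOTO on every symbol after a dot until no new states appear). It has 16 states:
  I0: { [B → . + f C], [B' → . B] }  — shift
  I1: { [B → + . f C] }  — shift
  I2: { [B' → B .] }  — accept
  I3: { [B → + f . C], [B → . + f C], [C → . S], [S → . B T T], [S → . f S], [S → . f f +], [S → .] }  — shift, reduce
  I4: { [B → . + f C], [C → . S], [S → . B T T], [S → . f S], [S → . f f +], [S → .], [S → B . T T], [T → . B], [T → . C (] }  — shift, reduce
  I5: { [B → + f C .] }  — reduce
  I6: { [C → S .] }  — reduce
  I7: { [B → . + f C], [S → . B T T], [S → . f S], [S → . f f +], [S → .], [S → f . S], [S → f . f +] }  — shift, reduce
  I8: { [S → f S .] }  — reduce
  I9: { [B → . + f C], [S → . B T T], [S → . f S], [S → . f f +], [S → .], [S → f . S], [S → f . f +], [S → f f . +] }  — shift, reduce
  I10: { [B → + . f C], [S → f f + .] }  — shift, reduce
  I11: { [B → . + f C], [C → . S], [S → . B T T], [S → . f S], [S → . f f +], [S → .], [S → B . T T], [T → . B], [T → . C (], [T → B .] }  — shift, 2 reduces
  I12: { [T → C . (] }  — shift
  I13: { [B → . + f C], [C → . S], [S → . B T T], [S → . f S], [S → . f f +], [S → .], [S → B T . T], [T → . B], [T → . C (] }  — shift, reduce
  I14: { [S → B T T .] }  — reduce
  I15: { [T → C ( .] }  — reduce

I3 contains reduce item [S → .] and shift items [B → . + f C], [S → . f S], [S → . f f +] — shift-reduce conflict.
I4 contains reduce item [S → .] and shift items [B → . + f C], [S → . f S], [S → . f f +] — shift-reduce conflict.
I7 contains reduce item [S → .] and shift items [B → . + f C], [S → . f S], [S → . f f +], [S → f . f +] — shift-reduce conflict.
I9 contains reduce item [S → .] and shift items [B → . + f C], [S → . f S], [S → . f f +], [S → f . f +], [S → f f . +] — shift-reduce conflict.
I10 contains reduce item [S → f f + .] and shift item [B → + . f C] — shift-reduce conflict.
I11 contains reduce items [S → .], [T → B .] and shift items [B → . + f C], [S → . f S], [S → . f f +] — shift-reduce conflict.
I13 contains reduce item [S → .] and shift items [B → . + f C], [S → . f S], [S → . f f +] — shift-reduce conflict.

Answer: Yes — I3: [S → .] vs [B → . + f C]; I4: [S → .] vs [B → . + f C]; I7: [S → .] vs [B → . + f C]; I9: [S → .] vs [B → . + f C]; I10: [S → f f + .] vs [B → + . f C]; I11: [S → .] vs [B → . + f C]; I13: [S → .] vs [B → . + f C]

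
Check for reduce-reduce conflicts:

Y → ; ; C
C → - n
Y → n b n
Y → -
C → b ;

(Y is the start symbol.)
No reduce-reduce conflicts

Augment with Y' → Y and build the canonical LR(0) collection (I0 = CLOSURE({[Y' → . Y]}), then GOTO on every symbol after a dot until no new states appear). It has 13 states:
  I0: { [Y → . -], [Y → . ; ; C], [Y → . n b n], [Y' → . Y] }  — shift
  I1: { [Y → - .] }  — reduce
  I2: { [Y → ; . ; C] }  — shift
  I3: { [Y' → Y .] }  — accept
  I4: { [Y → n . b n] }  — shift
  I5: { [Y → n b . n] }  — shift
  I6: { [Y → n b n .] }  — reduce
  I7: { [C → . - n], [C → . b ;], [Y → ; ; . C] }  — shift
  I8: { [C → - . n] }  — shift
  I9: { [Y → ; ; C .] }  — reduce
  I10: { [C → b . ;] }  — shift
  I11: { [C → b ; .] }  — reduce
  I12: { [C → - n .] }  — reduce

No state contains more than one complete item.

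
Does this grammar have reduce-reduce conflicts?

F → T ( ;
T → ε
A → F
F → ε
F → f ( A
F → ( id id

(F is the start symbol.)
A reduce-reduce conflict occurs when an LR(0) state has two complete items [A → α .] and [B → β .] — both call for a reduction, and with no lookahead the parser cannot choose between them.

Augment with F' → F and build the canonical LR(0) collection (I0 = CLOSURE({[F' → . F]}), then GOTO on every symbol after a dot until no new states appear). It has 12 states:
  I0: { [F → . ( id id], [F → . T ( ;], [F → . f ( A], [F → .], [F' → . F], [T → .] }  — shift, 2 reduces
  I1: { [F → ( . id id] }  — shift
  I2: { [F' → F .] }  — accept
  I3: { [F → T . ( ;] }  — shift
  I4: { [F → f . ( A] }  — shift
  I5: { [A → . F], [F → . ( id id], [F → . T ( ;], [F → . f ( A], [F → .], [F → f ( . A], [T → .] }  — shift, 2 reduces
  I6: { [F → f ( A .] }  — reduce
  I7: { [A → F .] }  — reduce
  I8: { [F → T ( . ;] }  — shift
  I9: { [F → T ( ; .] }  — reduce
  I10: { [F → ( id . id] }  — shift
  I11: { [F → ( id id .] }  — reduce

I0 contains complete items [F → .], [T → .] — reduce-reduce conflict.
I5 contains complete items [F → .], [T → .] — reduce-reduce conflict.

Answer: Yes — I0: [F → .] vs [T → .]; I5: [F → .] vs [T → .]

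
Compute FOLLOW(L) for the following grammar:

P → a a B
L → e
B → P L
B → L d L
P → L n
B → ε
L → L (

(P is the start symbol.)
{ $, '(', 'd', 'e', 'n' }

To compute FOLLOW(L), find every occurrence of L on a right-hand side N → α L β: add FIRST(β) \ {ε}, and if β is empty or nullable also add FOLLOW(N). Iterate to a fixed point.

In B → P L: L is at the end, add FOLLOW(B)
In B → L d L: L is followed by d L, add FIRST(d L) \ {ε} = { 'd' }
In B → L d L: L is at the end, add FOLLOW(B)
In P → L n: L is followed by n, add FIRST(n) \ {ε} = { 'n' }
In L → L (: L is followed by '(', add FIRST('(') \ {ε} = { '(' }

The FOLLOW sets referred to above (computed the same way, to a fixed point):
  FOLLOW(B) = { $, 'e' }

Taking the union: FOLLOW(L) = { $, '(', 'd', 'e', 'n' }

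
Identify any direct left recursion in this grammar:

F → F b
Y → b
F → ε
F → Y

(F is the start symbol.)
Yes, F is left-recursive

Direct left recursion occurs when N → N α for some non-terminal N (the right-hand side begins with the left-hand side itself).

F → F b: LEFT RECURSIVE (starts with F)
Y → b: starts with b
F → ε: starts with ε
F → Y: starts with Y

The grammar has direct left recursion on: F.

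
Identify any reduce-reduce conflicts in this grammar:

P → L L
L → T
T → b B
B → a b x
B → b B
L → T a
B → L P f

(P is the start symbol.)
A reduce-reduce conflict occurs when an LR(0) state has two complete items [A → α .] and [B → β .] — both call for a reduction, and with no lookahead the parser cannot choose between them.

Augment with P' → P and build the canonical LR(0) collection (I0 = CLOSURE({[P' → . P]}), then GOTO on every symbol after a dot until no new states appear). It has 16 states:
  I0: { [L → . T a], [L → . T], [P → . L L], [P' → . P], [T → . b B] }  — shift
  I1: { [L → . T a], [L → . T], [P → L . L], [T → . b B] }  — shift
  I2: { [P' → P .] }  — accept
  I3: { [L → T . a], [L → T .] }  — shift, reduce
  I4: { [B → . L P f], [B → . a b x], [B → . b B], [L → . T a], [L → . T], [T → . b B], [T → b . B] }  — shift
  I5: { [T → b B .] }  — reduce
  I6: { [B → L . P f], [L → . T a], [L → . T], [P → . L L], [T → . b B] }  — shift
  I7: { [B → a . b x] }  — shift
  I8: { [B → . L P f], [B → . a b x], [B → . b B], [B → b . B], [L → . T a], [L → . T], [T → . b B], [T → b . B] }  — shift
  I9: { [B → b B .], [T → b B .] }  — 2 reduces
  I10: { [B → a b . x] }  — shift
  I11: { [B → a b x .] }  — reduce
  I12: { [B → L P . f] }  — shift
  I13: { [B → L P f .] }  — reduce
  I14: { [L → T a .] }  — reduce
  I15: { [P → L L .] }  — reduce

I9 contains complete items [B → b B .], [T → b B .] — reduce-reduce conflict.

Answer: Yes — I9: [B → b B .] vs [T → b B .]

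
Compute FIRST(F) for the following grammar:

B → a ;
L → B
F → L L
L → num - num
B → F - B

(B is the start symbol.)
{ 'a', 'num' }

FIRST sets of the other non-terminals involved (by the same procedure, iterated to a fixed point):
  FIRST(L) = { 'a', 'num' }

From F → L L:
  - L is a non-terminal: add FIRST(L) \ {ε} = { 'a', 'num' }
    L is not nullable, so stop

Collecting: FIRST(F) = { 'a', 'num' }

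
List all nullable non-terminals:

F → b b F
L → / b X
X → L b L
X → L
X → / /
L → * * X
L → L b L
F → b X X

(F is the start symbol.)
None

A non-terminal is nullable if it can derive ε (the empty string): either it has an ε-production, or it has a production whose right-hand side consists entirely of nullable non-terminals.

There are no ε-productions, so no non-terminal can derive ε.
No non-terminals are nullable.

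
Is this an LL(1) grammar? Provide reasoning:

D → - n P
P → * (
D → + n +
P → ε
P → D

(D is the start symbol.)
Relevant sets:
  FIRST(D) = { '+', '-' }
  FOLLOW(P) = { $ }

For D:
  PREDICT(D → '-' n P) = { '-' }
  PREDICT(D → '+' n '+') = { '+' }
For P:
  PREDICT(P → '*' '(') = { '*' }
  PREDICT(P → ε) = { $ }
  PREDICT(P → D) = { '+', '-' }

All predict sets are disjoint. The grammar IS LL(1).

Answer: Yes, the grammar is LL(1).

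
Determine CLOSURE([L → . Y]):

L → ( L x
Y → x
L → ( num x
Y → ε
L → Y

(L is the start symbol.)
To compute CLOSURE, for each item [A → α.Bβ] where B is a non-terminal, add [B → .γ] for all productions B → γ; repeat for the newly added items until nothing changes.

Start with: [L → . Y]
  [L → . Y] has the dot before Y: add [Y → . x], [Y → .]
No further items can be added.

CLOSURE = { [L → . Y], [Y → . x], [Y → .] }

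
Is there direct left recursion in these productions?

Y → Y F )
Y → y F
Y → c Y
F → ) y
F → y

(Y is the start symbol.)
Yes, Y is left-recursive

Direct left recursion occurs when N → N α for some non-terminal N (the right-hand side begins with the left-hand side itself).

Y → Y F ): LEFT RECURSIVE (starts with Y)
Y → y F: starts with y
Y → c Y: starts with c
F → ) y: starts with ')'
F → y: starts with y

The grammar has direct left recursion on: Y.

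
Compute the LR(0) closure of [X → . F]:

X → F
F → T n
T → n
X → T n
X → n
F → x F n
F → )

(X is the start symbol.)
{ [F → . )], [F → . T n], [F → . x F n], [T → . n], [X → . F] }

Start with: [X → . F]
  [X → . F] has the dot before F: add [F → . T n], [F → . x F n], [F → . )]
  [F → . T n] has the dot before T: add [T → . n]
No further items can be added.

CLOSURE = { [F → . )], [F → . T n], [F → . x F n], [T → . n], [X → . F] }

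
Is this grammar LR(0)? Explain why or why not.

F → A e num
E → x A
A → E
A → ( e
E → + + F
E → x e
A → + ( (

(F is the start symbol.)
Augment with F' → F and build the canonical LR(0) collection (I0 = CLOSURE({[F' → . F]}), then GOTO on every symbol after a dot until no new states appear). It has 16 states:
  I0: { [A → . ( e], [A → . + ( (], [A → . E], [E → . + + F], [E → . x A], [E → . x e], [F → . A e num], [F' → . F] }  — shift
  I1: { [A → ( . e] }  — shift
  I2: { [A → + . ( (], [E → + . + F] }  — shift
  I3: { [F → A . e num] }  — shift
  I4: { [A → E .] }  — reduce
  I5: { [F' → F .] }  — accept
  I6: { [A → . ( e], [A → . + ( (], [A → . E], [E → . + + F], [E → . x A], [E → . x e], [E → x . A], [E → x . e] }  — shift
  I7: { [E → x A .] }  — reduce
  I8: { [E → x e .] }  — reduce
  I9: { [F → A e . num] }  — shift
  I10: { [F → A e num .] }  — reduce
  I11: { [A → + ( . (] }  — shift
  I12: { [A → . ( e], [A → . + ( (], [A → . E], [E → + + . F], [E → . + + F], [E → . x A], [E → . x e], [F → . A e num] }  — shift
  I13: { [E → + + F .] }  — reduce
  I14: { [A → + ( ( .] }  — reduce
  I15: { [A → ( e .] }  — reduce

Every state is either a pure shift/goto state or contains exactly one complete item and nothing to shift — no conflicts. The grammar is LR(0).

Answer: Yes, the grammar is LR(0)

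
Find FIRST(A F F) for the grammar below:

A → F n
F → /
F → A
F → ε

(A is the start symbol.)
{ '/', 'n' }

FIRST sets of the non-terminals involved (from the grammar, by fixed-point iteration):
  FIRST(A) = { '/', 'n' }

To compute FIRST(A F F), process the symbols left to right:
Symbol A is a non-terminal. Add FIRST(A) \ {ε} = { '/', 'n' }
A is not nullable (ε ∉ FIRST(A)), so stop here.
FIRST(A F F) = { '/', 'n' }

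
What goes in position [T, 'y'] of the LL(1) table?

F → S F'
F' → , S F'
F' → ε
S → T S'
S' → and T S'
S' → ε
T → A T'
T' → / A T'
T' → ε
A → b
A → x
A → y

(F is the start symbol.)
T → A T'

To find M[T, 'y'], we find productions for T where 'y' is in the predict set (PREDICT(N → α) = (FIRST(α) \ {ε}) ∪ (FOLLOW(N) if α ⇒* ε)).

Relevant sets:
  FIRST(A) = { 'b', 'x', 'y' }

T → A T': PREDICT = { 'b', 'x', 'y' }
  'y' is in predict set, so this production goes in M[T, 'y']

M[T, 'y'] = T → A T'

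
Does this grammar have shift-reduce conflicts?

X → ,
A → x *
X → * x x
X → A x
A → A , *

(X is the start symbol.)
No shift-reduce conflicts

A shift-reduce conflict occurs when an LR(0) state has both:
  - a complete (reduce) item [A → α .] (dot at the end), and
  - a shift item [B → β . c γ] (dot before a terminal).

Augment with X' → X and build the canonical LR(0) collection (I0 = CLOSURE({[X' → . X]}), then GOTO on every symbol after a dot until no new states appear). It has 12 states:
  I0: { [A → . A , *], [A → . x *], [X → . * x x], [X → . ,], [X → . A x], [X' → . X] }  — shift
  I1: { [X → * . x x] }  — shift
  I2: { [X → , .] }  — reduce
  I3: { [A → A . , *], [X → A . x] }  — shift
  I4: { [X' → X .] }  — accept
  I5: { [A → x . *] }  — shift
  I6: { [A → x * .] }  — reduce
  I7: { [A → A , . *] }  — shift
  I8: { [X → A x .] }  — reduce
  I9: { [A → A , * .] }  — reduce
  I10: { [X → * x . x] }  — shift
  I11: { [X → * x x .] }  — reduce

No state contains both a complete item and a shift item.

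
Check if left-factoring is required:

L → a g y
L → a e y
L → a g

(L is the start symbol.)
Yes, L has productions with common prefix 'a'

Left-factoring is needed when two productions for the same non-terminal
share a common prefix on the right-hand side.

Productions for L:
  L → a g y
  L → a e y
  L → a g

Found common prefix 'a' in productions for L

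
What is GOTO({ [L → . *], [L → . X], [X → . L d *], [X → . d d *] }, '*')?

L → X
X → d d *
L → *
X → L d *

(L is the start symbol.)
GOTO(I, '*') = CLOSURE({ [A → αX.β] : [A → α.Xβ] ∈ I, X = '*' })

Items with dot before '*', with the dot advanced:
  [L → . *] → [L → * .]
Closure adds nothing (no advanced item has the dot before a non-terminal).

GOTO = { [L → * .] }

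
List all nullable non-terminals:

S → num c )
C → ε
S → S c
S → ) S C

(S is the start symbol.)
ε-productions: C → ε
So C is immediately nullable.
No further non-terminal can be added: every production for the remaining non-terminals contains a terminal or a non-nullable non-terminal.
Nullable = { 'C' }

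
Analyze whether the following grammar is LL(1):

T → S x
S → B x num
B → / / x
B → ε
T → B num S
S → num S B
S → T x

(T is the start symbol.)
No. Predict set conflict for T: { '/', 'num' }

Relevant sets:
  FIRST(S) = { '/', 'num', 'x' }
  FIRST(B) = { '/', ε }
  FIRST(T) = { '/', 'num', 'x' }
  FOLLOW(B) = { $, '/', 'num', 'x' }

For T:
  PREDICT(T → S x) = { '/', 'num', 'x' }
  PREDICT(T → B num S) = { '/', 'num' }
For S:
  PREDICT(S → B x num) = { '/', 'x' }
  PREDICT(S → num S B) = { 'num' }
  PREDICT(S → T x) = { '/', 'num', 'x' }
For B:
  PREDICT(B → '/' '/' x) = { '/' }
  PREDICT(B → ε) = { $, '/', 'num', 'x' }

Conflict found: Predict set conflict for T: { '/', 'num' }
The grammar is NOT LL(1).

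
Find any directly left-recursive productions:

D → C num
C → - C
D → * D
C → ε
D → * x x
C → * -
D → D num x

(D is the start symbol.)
Direct left recursion occurs when N → N α for some non-terminal N (the right-hand side begins with the left-hand side itself).

D → C num: starts with C
C → - C: starts with '-'
D → * D: starts with '*'
C → ε: starts with ε
D → * x x: starts with '*'
C → * -: starts with '*'
D → D num x: LEFT RECURSIVE (starts with D)

The grammar has direct left recursion on: D.

Answer: Yes, D is left-recursive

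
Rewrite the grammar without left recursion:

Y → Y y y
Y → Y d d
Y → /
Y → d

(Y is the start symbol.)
Y is directly left-recursive. The standard transformation for
  A → A α₁ | ... | A α_m | β₁ | ... | β_n
is
  A  → β₁ A' | ... | β_n A'
  A' → α₁ A' | ... | α_m A' | ε

Y → / becomes Y → / Y'
Y → d becomes Y → d Y'
Y → Y y y becomes Y' → y y Y'
Y → Y d d becomes Y' → d d Y'
Add Y' → ε

Resulting grammar:
Y → / Y'
Y → d Y'
Y' → y y Y'
Y' → d d Y'
Y' → ε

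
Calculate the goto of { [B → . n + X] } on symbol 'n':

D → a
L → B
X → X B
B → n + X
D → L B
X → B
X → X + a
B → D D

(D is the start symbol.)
GOTO(I, 'n') = CLOSURE({ [A → αX.β] : [A → α.Xβ] ∈ I, X = 'n' })

Items with dot before 'n', with the dot advanced:
  [B → . n + X] → [B → n . + X]
Closure adds nothing (no advanced item has the dot before a non-terminal).

GOTO = { [B → n . + X] }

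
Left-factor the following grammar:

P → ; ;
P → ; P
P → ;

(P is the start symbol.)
Left-factoring transforms A → αβ₁ | αβ₂ into A → αA' and A' → β₁ | β₂
(α is the longest common prefix among the alternatives). Repeat until
no nonterminal has two alternatives with a common prefix.

Round 1: P has alternatives sharing prefix ';'. Introduce P': P → ; P'
  Add: P' → ;
  Add: P' → P
  Add: P' → ε

No remaining common prefixes — done.

Resulting grammar:
P → ; P'
P' → ;
P' → P
P' → ε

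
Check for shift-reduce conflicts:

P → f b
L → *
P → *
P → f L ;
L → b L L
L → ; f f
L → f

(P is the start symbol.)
Augment with P' → P and build the canonical LR(0) collection (I0 = CLOSURE({[P' → . P]}), then GOTO on every symbol after a dot until no new states appear). It has 15 states:
  I0: { [P → . *], [P → . f L ;], [P → . f b], [P' → . P] }  — shift
  I1: { [P → * .] }  — reduce
  I2: { [P' → P .] }  — accept
  I3: { [L → . *], [L → . ; f f], [L → . b L L], [L → . f], [P → f . L ;], [P → f . b] }  — shift
  I4: { [L → * .] }  — reduce
  I5: { [L → ; . f f] }  — shift
  I6: { [P → f L . ;] }  — shift
  I7: { [L → . *], [L → . ; f f], [L → . b L L], [L → . f], [L → b . L L], [P → f b .] }  — shift, reduce
  I8: { [L → f .] }  — reduce
  I9: { [L → . *], [L → . ; f f], [L → . b L L], [L → . f], [L → b L . L] }  — shift
  I10: { [L → . *], [L → . ; f f], [L → . b L L], [L → . f], [L → b . L L] }  — shift
  I11: { [L → b L L .] }  — reduce
  I12: { [P → f L ; .] }  — reduce
  I13: { [L → ; f . f] }  — shift
  I14: { [L → ; f f .] }  — reduce

I7 contains reduce item [P → f b .] and shift items [L → . *], [L → . ; f f], [L → . b L L], [L → . f] — shift-reduce conflict.

Answer: Yes — I7: [P → f b .] vs [L → . *]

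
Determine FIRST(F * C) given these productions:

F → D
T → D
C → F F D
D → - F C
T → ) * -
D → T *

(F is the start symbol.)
{ ')', '-' }

FIRST sets of the non-terminals involved (from the grammar, by fixed-point iteration):
  FIRST(F) = { ')', '-' }

To compute FIRST(F * C), process the symbols left to right:
Symbol F is a non-terminal. Add FIRST(F) \ {ε} = { ')', '-' }
F is not nullable (ε ∉ FIRST(F)), so stop here.
FIRST(F * C) = { ')', '-' }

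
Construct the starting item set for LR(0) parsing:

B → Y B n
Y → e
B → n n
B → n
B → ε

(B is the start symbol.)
First, augment the grammar with B' → B
I₀ = CLOSURE({ [B' → . B] }):
  [B' → . B] has the dot before B: add [B → . Y B n], [B → . n n], [B → . n], [B → .]
  [B → . Y B n] has the dot before Y: add [Y → . e]
No further items can be added.

I₀ = { [B → . Y B n], [B → . n n], [B → . n], [B → .], [B' → . B], [Y → . e] }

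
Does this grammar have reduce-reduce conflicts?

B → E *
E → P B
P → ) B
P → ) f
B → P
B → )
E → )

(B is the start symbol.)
Yes — I1: [B → ) .] vs [E → ) .]

Augment with B' → B and build the canonical LR(0) collection (I0 = CLOSURE({[B' → . B]}), then GOTO on every symbol after a dot until no new states appear). It has 9 states:
  I0: { [B → . )], [B → . E *], [B → . P], [B' → . B], [E → . )], [E → . P B], [P → . ) B], [P → . ) f] }  — shift
  I1: { [B → ) .], [B → . )], [B → . E *], [B → . P], [E → ) .], [E → . )], [E → . P B], [P → ) . B], [P → ) . f], [P → . ) B], [P → . ) f] }  — shift, 2 reduces
  I2: { [B' → B .] }  — accept
  I3: { [B → E . *] }  — shift
  I4: { [B → . )], [B → . E *], [B → . P], [B → P .], [E → . )], [E → . P B], [E → P . B], [P → . ) B], [P → . ) f] }  — shift, reduce
  I5: { [E → P B .] }  — reduce
  I6: { [B → E * .] }  — reduce
  I7: { [P → ) B .] }  — reduce
  I8: { [P → ) f .] }  — reduce

I1 contains complete items [B → ) .], [E → ) .] — reduce-reduce conflict.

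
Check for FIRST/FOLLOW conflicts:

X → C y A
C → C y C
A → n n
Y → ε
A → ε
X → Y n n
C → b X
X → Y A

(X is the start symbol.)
A FIRST/FOLLOW conflict occurs when a non-terminal N has a nullable alternative N → β (β ⇒* ε) and another alternative N → α with FIRST(α) ∩ FOLLOW(N) ≠ ∅: on such a lookahead the parser cannot decide between expanding α and letting N vanish via β.

Nullable non-terminals: A, X, Y.
FIRST sets used below: FIRST(C) = { 'b' }, FIRST(Y) = { ε }, FIRST(A) = { 'n', ε }

A: nullable alternative(s) A → ε; FOLLOW(A) = { $, 'y' }
  A → n n: FIRST \ {ε} = { 'n' } — disjoint from FOLLOW(A)
  A → ε: FIRST \ {ε} = { } — this is the only nullable alternative, skip

X: nullable alternative(s) X → Y A; FOLLOW(X) = { $, 'y' }
  X → C y A: FIRST \ {ε} = { 'b' } — disjoint from FOLLOW(X)
  X → Y n n: FIRST \ {ε} = { 'n' } — disjoint from FOLLOW(X)
  X → Y A: FIRST \ {ε} = { 'n' } — this is the only nullable alternative, skip
Y has a nullable alternative but only one production, so nothing to check.

C has no nullable alternative, so no FIRST/FOLLOW check is needed there.

No FIRST/FOLLOW conflicts found.

Answer: No FIRST/FOLLOW conflicts.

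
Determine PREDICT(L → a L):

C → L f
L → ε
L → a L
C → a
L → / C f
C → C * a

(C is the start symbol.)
PREDICT(L → a L) = (FIRST(RHS) \ {ε}) ∪ (FOLLOW(L) if ε ∈ FIRST(RHS), i.e. RHS ⇒* ε)
FIRST(a L) = { 'a' }
ε ∉ FIRST(a L), so FOLLOW(L) is not added.
PREDICT(L → a L) = { 'a' }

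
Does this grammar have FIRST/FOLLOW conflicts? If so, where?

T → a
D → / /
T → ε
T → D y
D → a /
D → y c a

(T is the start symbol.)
No FIRST/FOLLOW conflicts.

A FIRST/FOLLOW conflict occurs when a non-terminal N has a nullable alternative N → β (β ⇒* ε) and another alternative N → α with FIRST(α) ∩ FOLLOW(N) ≠ ∅: on such a lookahead the parser cannot decide between expanding α and letting N vanish via β.

Nullable non-terminals: T.
FIRST sets used below: FIRST(D) = { '/', 'a', 'y' }

T: nullable alternative(s) T → ε; FOLLOW(T) = { $ }
  T → a: FIRST \ {ε} = { 'a' } — disjoint from FOLLOW(T)
  T → ε: FIRST \ {ε} = { } — this is the only nullable alternative, skip
  T → D y: FIRST \ {ε} = { '/', 'a', 'y' } — disjoint from FOLLOW(T)

D has no nullable alternative, so no FIRST/FOLLOW check is needed there.

No FIRST/FOLLOW conflicts found.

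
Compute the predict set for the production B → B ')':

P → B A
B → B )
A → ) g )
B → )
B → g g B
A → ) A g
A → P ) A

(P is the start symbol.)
PREDICT(B → B ')') = (FIRST(RHS) \ {ε}) ∪ (FOLLOW(B) if ε ∈ FIRST(RHS), i.e. RHS ⇒* ε)
FIRST(B) = { ')', 'g' }
FIRST(B ')') = { ')', 'g' }
ε ∉ FIRST(B ')'), so FOLLOW(B) is not added.
PREDICT(B → B ')') = { ')', 'g' }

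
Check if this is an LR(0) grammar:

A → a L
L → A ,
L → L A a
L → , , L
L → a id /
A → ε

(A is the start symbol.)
No. Shift-reduce conflict between [A → .] and [A → . a L]

A grammar is LR(0) if no state in the canonical LR(0) collection has:
  - both a shift item (dot before a terminal) and a complete item (shift-reduce conflict), or
  - two or more complete items (reduce-reduce conflict; the accept item [A' → A .] counts as a complete item here).

Augment with A' → A and build the canonical LR(0) collection (I0 = CLOSURE({[A' → . A]}), then GOTO on every symbol after a dot until no new states appear). It has 14 states:
  I0: { [A → . a L], [A → .], [A' → . A] }  — shift, reduce
  I1: { [A' → A .] }  — accept
  I2: { [A → . a L], [A → .], [A → a . L], [L → . , , L], [L → . A ,], [L → . L A a], [L → . a id /] }  — shift, reduce
  I3: { [L → , . , L] }  — shift
  I4: { [L → A . ,] }  — shift
  I5: { [A → . a L], [A → .], [A → a L .], [L → L . A a] }  — shift, 2 reduces
  I6: { [A → . a L], [A → .], [A → a . L], [L → . , , L], [L → . A ,], [L → . L A a], [L → . a id /], [L → a . id /] }  — shift, reduce
  I7: { [L → a id . /] }  — shift
  I8: { [L → a id / .] }  — reduce
  I9: { [L → L A . a] }  — shift
  I10: { [L → L A a .] }  — reduce
  I11: { [L → A , .] }  — reduce
  I12: { [A → . a L], [A → .], [L → , , . L], [L → . , , L], [L → . A ,], [L → . L A a], [L → . a id /] }  — shift, reduce
  I13: { [A → . a L], [A → .], [L → , , L .], [L → L . A a] }  — shift, 2 reduces

Conflict in state I0:
  Shift-reduce conflict between [A → .] and [A → . a L]
So the grammar is NOT LR(0).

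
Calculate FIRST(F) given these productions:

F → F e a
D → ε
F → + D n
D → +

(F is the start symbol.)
To compute FIRST(F), examine every production with F on the left-hand side, reading each right-hand side left to right until a non-nullable symbol is reached.

From F → F e a:
  - F is the symbol being defined: contributes nothing new
    F is not nullable, so stop
From F → + D n:
  - '+' is a terminal: add '+' and stop

Collecting: FIRST(F) = { '+' }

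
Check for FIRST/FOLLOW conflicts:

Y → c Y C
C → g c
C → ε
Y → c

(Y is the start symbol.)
Nullable non-terminals: C.

C: nullable alternative(s) C → ε; FOLLOW(C) = { $, 'g' }
  C → g c: FIRST \ {ε} = { 'g' } — overlaps FOLLOW(C) on { 'g' }: CONFLICT
  C → ε: FIRST \ {ε} = { } — this is the only nullable alternative, skip

Y has no nullable alternative, so no FIRST/FOLLOW check is needed there.

So the grammar has 1 FIRST/FOLLOW conflict (marked CONFLICT above).

Answer: Yes. C → g c with FOLLOW(C) on { 'g' }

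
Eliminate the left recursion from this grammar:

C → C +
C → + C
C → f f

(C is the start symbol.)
C → + C C'
C → f f C'
C' → + C'
C' → ε

C is directly left-recursive. The standard transformation for
  A → A α₁ | ... | A α_m | β₁ | ... | β_n
is
  A  → β₁ A' | ... | β_n A'
  A' → α₁ A' | ... | α_m A' | ε

C → + C becomes C → + C C'
C → f f becomes C → f f C'
C → C + becomes C' → + C'
Add C' → ε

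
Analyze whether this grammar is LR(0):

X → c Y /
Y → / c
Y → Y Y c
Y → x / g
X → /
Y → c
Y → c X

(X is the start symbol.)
Augment with X' → X and build the canonical LR(0) collection (I0 = CLOSURE({[X' → . X]}), then GOTO on every symbol after a dot until no new states appear). It has 15 states:
  I0: { [X → . /], [X → . c Y /], [X' → . X] }  — shift
  I1: { [X → / .] }  — reduce
  I2: { [X' → X .] }  — accept
  I3: { [X → c . Y /], [Y → . / c], [Y → . Y Y c], [Y → . c X], [Y → . c], [Y → . x / g] }  — shift
  I4: { [Y → / . c] }  — shift
  I5: { [X → c Y . /], [Y → . / c], [Y → . Y Y c], [Y → . c X], [Y → . c], [Y → . x / g], [Y → Y . Y c] }  — shift
  I6: { [X → . /], [X → . c Y /], [Y → c . X], [Y → c .] }  — shift, reduce
  I7: { [Y → x . / g] }  — shift
  I8: { [Y → x / . g] }  — shift
  I9: { [Y → x / g .] }  — reduce
  I10: { [Y → c X .] }  — reduce
  I11: { [X → c Y / .], [Y → / . c] }  — shift, reduce
  I12: { [Y → . / c], [Y → . Y Y c], [Y → . c X], [Y → . c], [Y → . x / g], [Y → Y . Y c], [Y → Y Y . c] }  — shift
  I13: { [X → . /], [X → . c Y /], [Y → Y Y c .], [Y → c . X], [Y → c .] }  — shift, 2 reduces
  I14: { [Y → / c .] }  — reduce

Conflict in state I6:
  Shift-reduce conflict between [Y → c .] and [X → . /]
So the grammar is NOT LR(0).

Answer: No. Shift-reduce conflict between [Y → c .] and [X → . /]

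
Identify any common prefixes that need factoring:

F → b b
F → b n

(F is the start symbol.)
Yes, F has productions with common prefix 'b'

Left-factoring is needed when two productions for the same non-terminal
share a common prefix on the right-hand side.

Productions for F:
  F → b b
  F → b n

Found common prefix 'b' in productions for F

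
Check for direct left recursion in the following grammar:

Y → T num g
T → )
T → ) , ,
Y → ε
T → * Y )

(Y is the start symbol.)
Direct left recursion occurs when N → N α for some non-terminal N (the right-hand side begins with the left-hand side itself).

Y → T num g: starts with T
T → ): starts with ')'
T → ) , ,: starts with ')'
Y → ε: starts with ε
T → * Y ): starts with '*'

No direct left recursion found.

Answer: No direct left recursion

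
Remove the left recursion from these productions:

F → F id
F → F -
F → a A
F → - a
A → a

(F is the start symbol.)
F is directly left-recursive. The standard transformation for
  A → A α₁ | ... | A α_m | β₁ | ... | β_n
is
  A  → β₁ A' | ... | β_n A'
  A' → α₁ A' | ... | α_m A' | ε

F → a A becomes F → a A F'
F → - a becomes F → - a F'
F → F id becomes F' → id F'
F → F - becomes F' → - F'
Add F' → ε

Productions for other non-terminals are unchanged:
  A → a

Resulting grammar:
F → a A F'
F → - a F'
F' → id F'
F' → - F'
F' → ε
A → a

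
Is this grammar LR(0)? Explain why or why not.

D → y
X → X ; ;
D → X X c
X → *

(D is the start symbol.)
Yes, the grammar is LR(0)

Augment with D' → D and build the canonical LR(0) collection (I0 = CLOSURE({[D' → . D]}), then GOTO on every symbol after a dot until no new states appear). It has 9 states:
  I0: { [D → . X X c], [D → . y], [D' → . D], [X → . *], [X → . X ; ;] }  — shift
  I1: { [X → * .] }  — reduce
  I2: { [D' → D .] }  — accept
  I3: { [D → X . X c], [X → . *], [X → . X ; ;], [X → X . ; ;] }  — shift
  I4: { [D → y .] }  — reduce
  I5: { [X → X ; . ;] }  — shift
  I6: { [D → X X . c], [X → X . ; ;] }  — shift
  I7: { [D → X X c .] }  — reduce
  I8: { [X → X ; ; .] }  — reduce

Every state is either a pure shift/goto state or contains exactly one complete item and nothing to shift — no conflicts. The grammar is LR(0).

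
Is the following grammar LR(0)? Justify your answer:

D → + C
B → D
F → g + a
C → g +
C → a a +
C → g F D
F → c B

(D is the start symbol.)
Yes, the grammar is LR(0)

Augment with D' → D and build the canonical LR(0) collection (I0 = CLOSURE({[D' → . D]}), then GOTO on every symbol after a dot until no new states appear). It has 17 states:
  I0: { [D → . + C], [D' → . D] }  — shift
  I1: { [C → . a a +], [C → . g +], [C → . g F D], [D → + . C] }  — shift
  I2: { [D' → D .] }  — accept
  I3: { [D → + C .] }  — reduce
  I4: { [C → a . a +] }  — shift
  I5: { [C → g . +], [C → g . F D], [F → . c B], [F → . g + a] }  — shift
  I6: { [C → g + .] }  — reduce
  I7: { [C → g F . D], [D → . + C] }  — shift
  I8: { [B → . D], [D → . + C], [F → c . B] }  — shift
  I9: { [F → g . + a] }  — shift
  I10: { [F → g + . a] }  — shift
  I11: { [F → g + a .] }  — reduce
  I12: { [F → c B .] }  — reduce
  I13: { [B → D .] }  — reduce
  I14: { [C → g F D .] }  — reduce
  I15: { [C → a a . +] }  — shift
  I16: { [C → a a + .] }  — reduce

Every state is either a pure shift/goto state or contains exactly one complete item and nothing to shift — no conflicts. The grammar is LR(0).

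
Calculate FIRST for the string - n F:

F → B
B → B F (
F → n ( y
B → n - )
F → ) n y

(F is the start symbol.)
To compute FIRST(- n F), process the symbols left to right:
Symbol - is a terminal. Add '-' and stop.
FIRST(- n F) = { '-' }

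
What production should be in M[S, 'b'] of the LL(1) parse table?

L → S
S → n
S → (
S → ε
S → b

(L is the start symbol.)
To find M[S, 'b'], we find productions for S where 'b' is in the predict set (PREDICT(N → α) = (FIRST(α) \ {ε}) ∪ (FOLLOW(N) if α ⇒* ε)).

Relevant sets:
  FOLLOW(S) = { $ }

S → n: PREDICT = { 'n' }
S → (: PREDICT = { '(' }
S → ε: PREDICT = { $ }
S → b: PREDICT = { 'b' }
  'b' is in predict set, so this production goes in M[S, 'b']

M[S, 'b'] = S → b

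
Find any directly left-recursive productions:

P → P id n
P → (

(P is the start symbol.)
Direct left recursion occurs when N → N α for some non-terminal N (the right-hand side begins with the left-hand side itself).

P → P id n: LEFT RECURSIVE (starts with P)
P → (: starts with '('

The grammar has direct left recursion on: P.

Answer: Yes, P is left-recursive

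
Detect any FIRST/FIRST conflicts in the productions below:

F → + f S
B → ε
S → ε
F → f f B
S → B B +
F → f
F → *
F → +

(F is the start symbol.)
Yes. F → '+' f S / F → '+' on { '+' }; F → f f B / F → f on { 'f' }

A FIRST/FIRST conflict occurs when two productions N → α and N → β for the same non-terminal have FIRST(α) ∩ FIRST(β) ≠ ∅ (with ε ∈ FIRST of a nullable right-hand side, so two nullable alternatives also conflict).

FIRST sets of the non-terminals at (or reachable through a nullable prefix from) the front of some alternative:
  FIRST(B) = { ε }

Productions for F:
  F → + f S: FIRST = { '+' }
  F → f f B: FIRST = { 'f' }
  F → f: FIRST = { 'f' }
  F → *: FIRST = { '*' }
  F → +: FIRST = { '+' }
Productions for S:
  S → ε: FIRST = { ε }
  S → B B +: FIRST = { '+' }
B has only one production, so no FIRST/FIRST conflict is possible there.

Conflict for F: F → + f S and F → +
  Overlap: { '+' }
Conflict for F: F → f f B and F → f
  Overlap: { 'f' }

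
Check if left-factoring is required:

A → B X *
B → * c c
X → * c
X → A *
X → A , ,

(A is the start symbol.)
Left-factoring is needed when two productions for the same non-terminal
share a common prefix on the right-hand side.

Productions for X:
  X → * c
  X → A *
  X → A , ,

Found common prefix 'A' in productions for X

Answer: Yes, X has productions with common prefix 'A'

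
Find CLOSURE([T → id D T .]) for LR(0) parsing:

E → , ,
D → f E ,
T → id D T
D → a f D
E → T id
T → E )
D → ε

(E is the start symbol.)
{ [T → id D T .] }

To compute CLOSURE, for each item [A → α.Bβ] where B is a non-terminal, add [B → .γ] for all productions B → γ; repeat for the newly added items until nothing changes.

Start with: [T → id D T .]
The dot is at the end, so nothing is added.

CLOSURE = { [T → id D T .] }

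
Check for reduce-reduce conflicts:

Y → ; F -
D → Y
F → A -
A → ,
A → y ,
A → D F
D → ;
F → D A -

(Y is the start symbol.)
Augment with Y' → Y and build the canonical LR(0) collection (I0 = CLOSURE({[Y' → . Y]}), then GOTO on every symbol after a dot until no new states appear). It has 16 states:
  I0: { [Y → . ; F -], [Y' → . Y] }  — shift
  I1: { [A → . ,], [A → . D F], [A → . y ,], [D → . ;], [D → . Y], [F → . A -], [F → . D A -], [Y → . ; F -], [Y → ; . F -] }  — shift
  I2: { [Y' → Y .] }  — accept
  I3: { [A → , .] }  — reduce
  I4: { [A → . ,], [A → . D F], [A → . y ,], [D → . ;], [D → . Y], [D → ; .], [F → . A -], [F → . D A -], [Y → . ; F -], [Y → ; . F -] }  — shift, reduce
  I5: { [F → A . -] }  — shift
  I6: { [A → . ,], [A → . D F], [A → . y ,], [A → D . F], [D → . ;], [D → . Y], [F → . A -], [F → . D A -], [F → D . A -], [Y → . ; F -] }  — shift
  I7: { [Y → ; F . -] }  — shift
  I8: { [D → Y .] }  — reduce
  I9: { [A → y . ,] }  — shift
  I10: { [A → y , .] }  — reduce
  I11: { [Y → ; F - .] }  — reduce
  I12: { [F → A . -], [F → D A . -] }  — shift
  I13: { [A → D F .] }  — reduce
  I14: { [F → A - .], [F → D A - .] }  — 2 reduces
  I15: { [F → A - .] }  — reduce

I14 contains complete items [F → A - .], [F → D A - .] — reduce-reduce conflict.

Answer: Yes — I14: [F → A - .] vs [F → D A - .]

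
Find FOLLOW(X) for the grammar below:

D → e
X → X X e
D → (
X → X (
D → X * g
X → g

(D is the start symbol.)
In X → X X e: X is followed by X e, add FIRST(X e) \ {ε} = { 'g' }
In X → X X e: X is followed by e, add FIRST(e) \ {ε} = { 'e' }
In X → X (: X is followed by '(', add FIRST('(') \ {ε} = { '(' }
In D → X * g: X is followed by '*' g, add FIRST('*' g) \ {ε} = { '*' }

Taking the union: FOLLOW(X) = { '(', '*', 'e', 'g' }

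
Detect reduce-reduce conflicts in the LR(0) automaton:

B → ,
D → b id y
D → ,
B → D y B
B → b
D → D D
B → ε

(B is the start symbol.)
Yes — I1: [B → , .] vs [D → , .]

A reduce-reduce conflict occurs when an LR(0) state has two complete items [A → α .] and [B → β .] — both call for a reduction, and with no lookahead the parser cannot choose between them.

Augment with B' → B and build the canonical LR(0) collection (I0 = CLOSURE({[B' → . B]}), then GOTO on every symbol after a dot until no new states appear). It has 12 states:
  I0: { [B → . ,], [B → . D y B], [B → . b], [B → .], [B' → . B], [D → . ,], [D → . D D], [D → . b id y] }  — shift, reduce
  I1: { [B → , .], [D → , .] }  — 2 reduces
  I2: { [B' → B .] }  — accept
  I3: { [B → D . y B], [D → . ,], [D → . D D], [D → . b id y], [D → D . D] }  — shift
  I4: { [B → b .], [D → b . id y] }  — shift, reduce
  I5: { [D → b id . y] }  — shift
  I6: { [D → b id y .] }  — reduce
  I7: { [D → , .] }  — reduce
  I8: { [D → . ,], [D → . D D], [D → . b id y], [D → D . D], [D → D D .] }  — shift, reduce
  I9: { [D → b . id y] }  — shift
  I10: { [B → . ,], [B → . D y B], [B → . b], [B → .], [B → D y . B], [D → . ,], [D → . D D], [D → . b id y] }  — shift, reduce
  I11: { [B → D y B .] }  — reduce

I1 contains complete items [B → , .], [D → , .] — reduce-reduce conflict.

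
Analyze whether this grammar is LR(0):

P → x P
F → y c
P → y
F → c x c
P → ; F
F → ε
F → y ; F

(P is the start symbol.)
Augment with P' → P and build the canonical LR(0) collection (I0 = CLOSURE({[P' → . P]}), then GOTO on every symbol after a dot until no new states appear). It has 14 states:
  I0: { [P → . ; F], [P → . x P], [P → . y], [P' → . P] }  — shift
  I1: { [F → . c x c], [F → . y ; F], [F → . y c], [F → .], [P → ; . F] }  — shift, reduce
  I2: { [P' → P .] }  — accept
  I3: { [P → . ; F], [P → . x P], [P → . y], [P → x . P] }  — shift
  I4: { [P → y .] }  — reduce
  I5: { [P → x P .] }  — reduce
  I6: { [P → ; F .] }  — reduce
  I7: { [F → c . x c] }  — shift
  I8: { [F → y . ; F], [F → y . c] }  — shift
  I9: { [F → . c x c], [F → . y ; F], [F → . y c], [F → .], [F → y ; . F] }  — shift, reduce
  I10: { [F → y c .] }  — reduce
  I11: { [F → y ; F .] }  — reduce
  I12: { [F → c x . c] }  — shift
  I13: { [F → c x c .] }  — reduce

Conflict in state I1:
  Shift-reduce conflict between [F → .] and [F → . c x c]
So the grammar is NOT LR(0).

Answer: No. Shift-reduce conflict between [F → .] and [F → . c x c]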